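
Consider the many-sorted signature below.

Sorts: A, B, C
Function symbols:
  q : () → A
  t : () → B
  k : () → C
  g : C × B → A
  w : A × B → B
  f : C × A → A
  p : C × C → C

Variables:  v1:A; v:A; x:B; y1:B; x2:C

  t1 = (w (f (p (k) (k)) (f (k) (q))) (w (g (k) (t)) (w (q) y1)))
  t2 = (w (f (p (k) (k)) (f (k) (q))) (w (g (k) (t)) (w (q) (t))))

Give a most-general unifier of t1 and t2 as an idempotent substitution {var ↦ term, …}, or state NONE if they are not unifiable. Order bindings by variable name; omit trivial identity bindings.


{y1 ↦ (t)}


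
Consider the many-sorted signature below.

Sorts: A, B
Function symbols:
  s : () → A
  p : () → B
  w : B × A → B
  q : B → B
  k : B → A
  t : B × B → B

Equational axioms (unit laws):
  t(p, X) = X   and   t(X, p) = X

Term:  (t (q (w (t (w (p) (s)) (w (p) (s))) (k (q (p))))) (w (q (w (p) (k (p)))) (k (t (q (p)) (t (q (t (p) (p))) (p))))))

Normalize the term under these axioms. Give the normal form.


1. (t (q (w (t (w (p) (s)) (w (p) (s))) (k (q (p))))) (w (q (w (p) (k (p)))) (k (t (q (p)) (t (q (t (p) (p))) (p))))))  →  (t (q (w (t (w (p) (s)) (w (p) (s))) (k (q (p))))) (w (q (w (p) (k (p)))) (k (t (q (p)) (q (t (p) (p)))))))
2. (t (q (w (t (w (p) (s)) (w (p) (s))) (k (q (p))))) (w (q (w (p) (k (p)))) (k (t (q (p)) (q (t (p) (p)))))))  →  (t (q (w (t (w (p) (s)) (w (p) (s))) (k (q (p))))) (w (q (w (p) (k (p)))) (k (t (q (p)) (q (p))))))

normal form = (t (q (w (t (w (p) (s)) (w (p) (s))) (k (q (p))))) (w (q (w (p) (k (p)))) (k (t (q (p)) (q (p))))))


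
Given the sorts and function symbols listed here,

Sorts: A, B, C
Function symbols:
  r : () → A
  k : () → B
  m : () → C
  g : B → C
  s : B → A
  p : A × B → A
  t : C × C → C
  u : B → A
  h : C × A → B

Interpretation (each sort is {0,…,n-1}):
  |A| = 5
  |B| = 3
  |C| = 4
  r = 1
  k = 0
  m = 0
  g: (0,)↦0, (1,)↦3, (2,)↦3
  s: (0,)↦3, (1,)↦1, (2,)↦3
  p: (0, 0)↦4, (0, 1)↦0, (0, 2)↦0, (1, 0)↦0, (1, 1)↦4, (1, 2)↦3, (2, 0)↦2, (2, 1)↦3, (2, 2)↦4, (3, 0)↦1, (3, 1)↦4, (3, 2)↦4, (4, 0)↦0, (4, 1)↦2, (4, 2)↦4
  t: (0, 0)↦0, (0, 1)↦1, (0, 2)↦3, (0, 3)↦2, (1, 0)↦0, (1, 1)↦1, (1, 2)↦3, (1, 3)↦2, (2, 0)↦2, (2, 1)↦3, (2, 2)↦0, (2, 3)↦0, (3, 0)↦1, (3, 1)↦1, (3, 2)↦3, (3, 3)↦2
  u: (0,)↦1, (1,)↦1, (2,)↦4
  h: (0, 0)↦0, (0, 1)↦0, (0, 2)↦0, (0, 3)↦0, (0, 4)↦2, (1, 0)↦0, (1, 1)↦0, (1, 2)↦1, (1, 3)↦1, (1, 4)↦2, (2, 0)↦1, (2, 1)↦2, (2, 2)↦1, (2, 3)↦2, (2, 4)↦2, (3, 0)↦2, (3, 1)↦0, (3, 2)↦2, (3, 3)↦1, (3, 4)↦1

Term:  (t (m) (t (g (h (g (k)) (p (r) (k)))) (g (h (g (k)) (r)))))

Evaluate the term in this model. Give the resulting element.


  m = 0
  k = 0
  (g (k)) = g(0,) = 0
  r = 1
  k = 0
  (p (r) (k)) = p(1, 0) = 0
  (h (g (k)) (p (r) (k))) = h(0, 0) = 0
  (g (h (g (k)) (p (r) (k)))) = g(0,) = 0
  k = 0
  (g (k)) = g(0,) = 0
  r = 1
  (h (g (k)) (r)) = h(0, 1) = 0
  (g (h (g (k)) (r))) = g(0,) = 0
  (t (g (h (g (k)) (p (r) (k)))) (g (h (g (k)) (r)))) = t(0, 0) = 0
  (t (m) (t (g (h (g (k)) (p (r) (k)))) (g (h (g (k)) (r))))) = t(0, 0) = 0

value = 0


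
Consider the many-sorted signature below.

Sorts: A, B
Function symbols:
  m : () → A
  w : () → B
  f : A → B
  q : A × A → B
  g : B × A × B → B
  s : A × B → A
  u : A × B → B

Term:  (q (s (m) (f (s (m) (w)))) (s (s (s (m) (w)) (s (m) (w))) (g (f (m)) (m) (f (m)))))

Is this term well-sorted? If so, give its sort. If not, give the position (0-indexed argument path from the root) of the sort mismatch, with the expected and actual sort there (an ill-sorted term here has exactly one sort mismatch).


ill-sorted at position [1, 0, 1]: expected B, got A

    (m) : A
        (m) : A
        (w) : B
      (s (m) (w)) : A
    (f (s (m) (w))) : B
  (s (m) (f (s (m) (w)))) : A
        (m) : A
        (w) : B
      (s (m) (w)) : A
        (m) : A
        (w) : B
      (s (m) (w)) : A
    (s (s (m) (w)) (s (m) (w))) : ✗ arg 1 at [1, 0, 1] has sort A, expected B
        (m) : A
      (f (m)) : B
      (m) : A
        (m) : A
      (f (m)) : B
    (g (f (m)) (m) (f (m))) : B


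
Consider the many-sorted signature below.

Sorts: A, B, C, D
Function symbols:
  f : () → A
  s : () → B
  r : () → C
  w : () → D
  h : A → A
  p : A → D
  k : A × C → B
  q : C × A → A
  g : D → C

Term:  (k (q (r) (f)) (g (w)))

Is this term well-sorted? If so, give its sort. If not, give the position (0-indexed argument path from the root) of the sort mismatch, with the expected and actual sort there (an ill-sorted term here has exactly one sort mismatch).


well-sorted; sort = B

    (r) : C
    (f) : A
  (q (r) (f)) : A
    (w) : D
  (g (w)) : C
(k (q (r) (f)) (g (w))) : B


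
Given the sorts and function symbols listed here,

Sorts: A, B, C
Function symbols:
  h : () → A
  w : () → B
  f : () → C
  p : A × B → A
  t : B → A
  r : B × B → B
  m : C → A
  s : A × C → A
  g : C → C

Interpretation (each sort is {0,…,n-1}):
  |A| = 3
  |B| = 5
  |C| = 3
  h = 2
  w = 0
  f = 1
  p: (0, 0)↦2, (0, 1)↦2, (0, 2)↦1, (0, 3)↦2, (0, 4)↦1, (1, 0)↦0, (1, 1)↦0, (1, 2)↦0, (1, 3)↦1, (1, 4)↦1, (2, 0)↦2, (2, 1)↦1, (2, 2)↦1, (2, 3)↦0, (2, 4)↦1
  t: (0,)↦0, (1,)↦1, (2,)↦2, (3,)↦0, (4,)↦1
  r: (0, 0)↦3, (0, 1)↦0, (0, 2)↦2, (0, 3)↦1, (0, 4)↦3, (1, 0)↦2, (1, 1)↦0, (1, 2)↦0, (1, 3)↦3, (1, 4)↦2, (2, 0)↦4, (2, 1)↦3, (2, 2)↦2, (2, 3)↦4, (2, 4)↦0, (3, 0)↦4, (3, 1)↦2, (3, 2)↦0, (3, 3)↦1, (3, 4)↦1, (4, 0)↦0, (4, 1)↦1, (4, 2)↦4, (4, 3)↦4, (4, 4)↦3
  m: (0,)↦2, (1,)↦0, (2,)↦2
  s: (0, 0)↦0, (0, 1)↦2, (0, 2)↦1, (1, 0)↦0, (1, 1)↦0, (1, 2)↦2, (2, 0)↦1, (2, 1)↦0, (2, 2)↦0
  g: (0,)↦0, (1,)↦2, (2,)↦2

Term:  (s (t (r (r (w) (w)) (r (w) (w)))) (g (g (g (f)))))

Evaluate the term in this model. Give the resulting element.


value = 2

  w = 0
  w = 0
  (r (w) (w)) = r(0, 0) = 3
  w = 0
  w = 0
  (r (w) (w)) = r(0, 0) = 3
  (r (r (w) (w)) (r (w) (w))) = r(3, 3) = 1
  (t (r (r (w) (w)) (r (w) (w)))) = t(1,) = 1
  f = 1
  (g (f)) = g(1,) = 2
  (g (g (f))) = g(2,) = 2
  (g (g (g (f)))) = g(2,) = 2
  (s (t (r (r (w) (w)) (r (w) (w)))) (g (g (g (f))))) = s(1, 2) = 2


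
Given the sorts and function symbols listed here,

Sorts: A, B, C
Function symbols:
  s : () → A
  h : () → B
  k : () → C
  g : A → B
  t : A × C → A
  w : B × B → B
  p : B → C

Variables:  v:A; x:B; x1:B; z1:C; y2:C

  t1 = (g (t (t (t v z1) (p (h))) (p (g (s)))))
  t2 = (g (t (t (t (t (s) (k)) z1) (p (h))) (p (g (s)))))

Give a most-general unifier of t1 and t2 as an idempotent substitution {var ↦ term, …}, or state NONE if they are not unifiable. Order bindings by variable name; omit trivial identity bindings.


{v ↦ (t (s) (k))}


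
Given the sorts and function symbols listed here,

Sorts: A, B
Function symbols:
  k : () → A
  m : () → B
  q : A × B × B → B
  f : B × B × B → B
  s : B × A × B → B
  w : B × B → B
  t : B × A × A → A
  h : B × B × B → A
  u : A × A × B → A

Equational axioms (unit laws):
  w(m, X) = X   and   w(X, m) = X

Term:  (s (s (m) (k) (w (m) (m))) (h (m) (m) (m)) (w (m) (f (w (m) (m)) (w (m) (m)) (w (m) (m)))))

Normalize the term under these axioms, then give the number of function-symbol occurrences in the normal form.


size = 13

1. (s (s (m) (k) (w (m) (m))) (h (m) (m) (m)) (w (m) (f (w (m) (m)) (w (m) (m)) (w (m) (m)))))  →  (s (s (m) (k) (m)) (h (m) (m) (m)) (w (m) (f (w (m) (m)) (w (m) (m)) (w (m) (m)))))
2. (s (s (m) (k) (m)) (h (m) (m) (m)) (w (m) (f (w (m) (m)) (w (m) (m)) (w (m) (m)))))  →  (s (s (m) (k) (m)) (h (m) (m) (m)) (f (w (m) (m)) (w (m) (m)) (w (m) (m))))
3. (s (s (m) (k) (m)) (h (m) (m) (m)) (f (w (m) (m)) (w (m) (m)) (w (m) (m))))  →  (s (s (m) (k) (m)) (h (m) (m) (m)) (f (m) (w (m) (m)) (w (m) (m))))
4. (s (s (m) (k) (m)) (h (m) (m) (m)) (f (m) (w (m) (m)) (w (m) (m))))  →  (s (s (m) (k) (m)) (h (m) (m) (m)) (f (m) (m) (w (m) (m))))
5. (s (s (m) (k) (m)) (h (m) (m) (m)) (f (m) (m) (w (m) (m))))  →  (s (s (m) (k) (m)) (h (m) (m) (m)) (f (m) (m) (m)))
normal form: (s (s (m) (k) (m)) (h (m) (m) (m)) (f (m) (m) (m)))


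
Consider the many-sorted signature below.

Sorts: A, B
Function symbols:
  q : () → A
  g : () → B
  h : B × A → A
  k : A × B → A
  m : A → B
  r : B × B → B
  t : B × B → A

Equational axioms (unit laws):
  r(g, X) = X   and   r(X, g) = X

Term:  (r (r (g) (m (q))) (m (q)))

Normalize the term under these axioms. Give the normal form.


normal form = (r (m (q)) (m (q)))

1. (r (r (g) (m (q))) (m (q)))  →  (r (m (q)) (m (q)))


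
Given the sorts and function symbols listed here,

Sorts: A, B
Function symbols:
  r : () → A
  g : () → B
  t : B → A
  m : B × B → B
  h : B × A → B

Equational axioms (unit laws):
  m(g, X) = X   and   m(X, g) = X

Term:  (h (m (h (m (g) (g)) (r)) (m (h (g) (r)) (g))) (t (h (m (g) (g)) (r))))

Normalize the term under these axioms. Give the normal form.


1. (h (m (h (m (g) (g)) (r)) (m (h (g) (r)) (g))) (t (h (m (g) (g)) (r))))  →  (h (m (h (g) (r)) (m (h (g) (r)) (g))) (t (h (m (g) (g)) (r))))
2. (h (m (h (g) (r)) (m (h (g) (r)) (g))) (t (h (m (g) (g)) (r))))  →  (h (m (h (g) (r)) (h (g) (r))) (t (h (m (g) (g)) (r))))
3. (h (m (h (g) (r)) (h (g) (r))) (t (h (m (g) (g)) (r))))  →  (h (m (h (g) (r)) (h (g) (r))) (t (h (g) (r))))

normal form = (h (m (h (g) (r)) (h (g) (r))) (t (h (g) (r))))


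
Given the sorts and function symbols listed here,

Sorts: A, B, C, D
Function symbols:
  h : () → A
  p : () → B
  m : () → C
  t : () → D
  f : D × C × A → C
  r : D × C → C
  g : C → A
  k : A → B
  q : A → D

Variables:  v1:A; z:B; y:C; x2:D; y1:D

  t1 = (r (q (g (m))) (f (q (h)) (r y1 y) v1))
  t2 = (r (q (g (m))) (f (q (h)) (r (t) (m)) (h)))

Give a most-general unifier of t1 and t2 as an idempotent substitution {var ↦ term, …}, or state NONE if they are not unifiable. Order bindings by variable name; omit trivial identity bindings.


{v1 ↦ (h), y ↦ (m), y1 ↦ (t)}


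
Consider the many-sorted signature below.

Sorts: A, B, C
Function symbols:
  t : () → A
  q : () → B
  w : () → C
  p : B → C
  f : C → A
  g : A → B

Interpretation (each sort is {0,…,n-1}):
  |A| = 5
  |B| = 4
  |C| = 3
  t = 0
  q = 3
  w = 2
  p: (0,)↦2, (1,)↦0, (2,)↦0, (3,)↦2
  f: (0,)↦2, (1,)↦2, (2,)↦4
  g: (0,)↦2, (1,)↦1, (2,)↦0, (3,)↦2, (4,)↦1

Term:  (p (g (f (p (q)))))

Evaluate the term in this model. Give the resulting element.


value = 0

  q = 3
  (p (q)) = p(3,) = 2
  (f (p (q))) = f(2,) = 4
  (g (f (p (q)))) = g(4,) = 1
  (p (g (f (p (q))))) = p(1,) = 0


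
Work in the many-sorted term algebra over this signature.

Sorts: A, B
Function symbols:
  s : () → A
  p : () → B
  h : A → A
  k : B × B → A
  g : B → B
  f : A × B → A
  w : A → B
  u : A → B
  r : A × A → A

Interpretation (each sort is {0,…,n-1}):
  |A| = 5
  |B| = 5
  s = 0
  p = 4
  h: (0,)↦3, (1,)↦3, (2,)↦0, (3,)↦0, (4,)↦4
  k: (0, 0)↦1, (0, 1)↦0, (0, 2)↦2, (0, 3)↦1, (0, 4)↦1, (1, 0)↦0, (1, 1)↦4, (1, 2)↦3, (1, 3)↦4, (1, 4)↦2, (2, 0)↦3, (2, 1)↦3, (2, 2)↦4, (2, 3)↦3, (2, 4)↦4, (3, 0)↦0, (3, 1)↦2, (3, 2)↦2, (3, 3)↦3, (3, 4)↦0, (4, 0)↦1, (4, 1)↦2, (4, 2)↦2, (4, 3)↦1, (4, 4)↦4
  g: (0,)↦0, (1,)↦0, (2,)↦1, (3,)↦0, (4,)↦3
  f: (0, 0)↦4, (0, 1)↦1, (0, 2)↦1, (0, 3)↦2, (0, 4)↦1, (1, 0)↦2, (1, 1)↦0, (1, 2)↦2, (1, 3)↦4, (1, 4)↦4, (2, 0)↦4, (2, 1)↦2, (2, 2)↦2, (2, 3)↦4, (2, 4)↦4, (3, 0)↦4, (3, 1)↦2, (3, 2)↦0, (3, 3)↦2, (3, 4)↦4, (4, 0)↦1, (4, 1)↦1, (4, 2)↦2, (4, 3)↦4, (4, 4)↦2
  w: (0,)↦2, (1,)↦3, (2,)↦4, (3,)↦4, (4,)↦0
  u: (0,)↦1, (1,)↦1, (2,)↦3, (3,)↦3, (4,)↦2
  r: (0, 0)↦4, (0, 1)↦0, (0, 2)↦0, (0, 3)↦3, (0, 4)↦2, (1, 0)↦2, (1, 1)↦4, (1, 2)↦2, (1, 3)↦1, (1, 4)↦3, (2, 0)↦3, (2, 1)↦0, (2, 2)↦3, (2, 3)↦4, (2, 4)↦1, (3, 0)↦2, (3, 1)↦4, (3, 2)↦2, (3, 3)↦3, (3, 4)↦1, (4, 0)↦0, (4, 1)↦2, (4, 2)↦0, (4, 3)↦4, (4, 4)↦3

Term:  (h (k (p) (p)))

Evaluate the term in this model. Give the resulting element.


value = 4

  p = 4
  p = 4
  (k (p) (p)) = k(4, 4) = 4
  (h (k (p) (p))) = h(4,) = 4


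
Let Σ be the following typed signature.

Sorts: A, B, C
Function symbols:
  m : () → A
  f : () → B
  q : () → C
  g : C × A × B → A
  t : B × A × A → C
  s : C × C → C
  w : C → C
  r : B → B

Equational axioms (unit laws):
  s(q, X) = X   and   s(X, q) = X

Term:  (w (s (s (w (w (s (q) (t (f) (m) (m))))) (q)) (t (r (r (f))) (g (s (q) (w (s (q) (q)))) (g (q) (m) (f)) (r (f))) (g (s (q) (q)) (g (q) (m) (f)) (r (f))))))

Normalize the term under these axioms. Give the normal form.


normal form = (w (s (w (w (t (f) (m) (m)))) (t (r (r (f))) (g (w (q)) (g (q) (m) (f)) (r (f))) (g (q) (g (q) (m) (f)) (r (f))))))

1. (w (s (s (w (w (s (q) (t (f) (m) (m))))) (q)) (t (r (r (f))) (g (s (q) (w (s (q) (q)))) (g (q) (m) (f)) (r (f))) (g (s (q) (q)) (g (q) (m) (f)) (r (f))))))  →  (w (s (w (w (s (q) (t (f) (m) (m))))) (t (r (r (f))) (g (s (q) (w (s (q) (q)))) (g (q) (m) (f)) (r (f))) (g (s (q) (q)) (g (q) (m) (f)) (r (f))))))
2. (w (s (w (w (s (q) (t (f) (m) (m))))) (t (r (r (f))) (g (s (q) (w (s (q) (q)))) (g (q) (m) (f)) (r (f))) (g (s (q) (q)) (g (q) (m) (f)) (r (f))))))  →  (w (s (w (w (t (f) (m) (m)))) (t (r (r (f))) (g (s (q) (w (s (q) (q)))) (g (q) (m) (f)) (r (f))) (g (s (q) (q)) (g (q) (m) (f)) (r (f))))))
3. (w (s (w (w (t (f) (m) (m)))) (t (r (r (f))) (g (s (q) (w (s (q) (q)))) (g (q) (m) (f)) (r (f))) (g (s (q) (q)) (g (q) (m) (f)) (r (f))))))  →  (w (s (w (w (t (f) (m) (m)))) (t (r (r (f))) (g (w (s (q) (q))) (g (q) (m) (f)) (r (f))) (g (s (q) (q)) (g (q) (m) (f)) (r (f))))))
4. (w (s (w (w (t (f) (m) (m)))) (t (r (r (f))) (g (w (s (q) (q))) (g (q) (m) (f)) (r (f))) (g (s (q) (q)) (g (q) (m) (f)) (r (f))))))  →  (w (s (w (w (t (f) (m) (m)))) (t (r (r (f))) (g (w (q)) (g (q) (m) (f)) (r (f))) (g (s (q) (q)) (g (q) (m) (f)) (r (f))))))
5. (w (s (w (w (t (f) (m) (m)))) (t (r (r (f))) (g (w (q)) (g (q) (m) (f)) (r (f))) (g (s (q) (q)) (g (q) (m) (f)) (r (f))))))  →  (w (s (w (w (t (f) (m) (m)))) (t (r (r (f))) (g (w (q)) (g (q) (m) (f)) (r (f))) (g (q) (g (q) (m) (f)) (r (f))))))


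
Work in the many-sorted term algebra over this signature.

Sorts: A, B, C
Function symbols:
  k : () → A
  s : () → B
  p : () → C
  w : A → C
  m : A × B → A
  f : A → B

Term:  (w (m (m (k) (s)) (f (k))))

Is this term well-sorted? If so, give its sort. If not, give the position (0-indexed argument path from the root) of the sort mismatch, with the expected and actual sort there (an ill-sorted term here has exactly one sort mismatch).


      (k) : A
      (s) : B
    (m (k) (s)) : A
      (k) : A
    (f (k)) : B
  (m (m (k) (s)) (f (k))) : A
(w (m (m (k) (s)) (f (k)))) : C

well-sorted; sort = C


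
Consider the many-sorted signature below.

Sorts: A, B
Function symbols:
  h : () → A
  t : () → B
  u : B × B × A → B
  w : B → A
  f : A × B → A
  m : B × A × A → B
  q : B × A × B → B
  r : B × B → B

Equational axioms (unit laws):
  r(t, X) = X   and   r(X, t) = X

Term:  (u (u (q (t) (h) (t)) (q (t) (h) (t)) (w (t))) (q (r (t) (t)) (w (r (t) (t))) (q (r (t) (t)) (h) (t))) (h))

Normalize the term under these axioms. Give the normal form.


normal form = (u (u (q (t) (h) (t)) (q (t) (h) (t)) (w (t))) (q (t) (w (t)) (q (t) (h) (t))) (h))

1. (u (u (q (t) (h) (t)) (q (t) (h) (t)) (w (t))) (q (r (t) (t)) (w (r (t) (t))) (q (r (t) (t)) (h) (t))) (h))  →  (u (u (q (t) (h) (t)) (q (t) (h) (t)) (w (t))) (q (t) (w (r (t) (t))) (q (r (t) (t)) (h) (t))) (h))
2. (u (u (q (t) (h) (t)) (q (t) (h) (t)) (w (t))) (q (t) (w (r (t) (t))) (q (r (t) (t)) (h) (t))) (h))  →  (u (u (q (t) (h) (t)) (q (t) (h) (t)) (w (t))) (q (t) (w (t)) (q (r (t) (t)) (h) (t))) (h))
3. (u (u (q (t) (h) (t)) (q (t) (h) (t)) (w (t))) (q (t) (w (t)) (q (r (t) (t)) (h) (t))) (h))  →  (u (u (q (t) (h) (t)) (q (t) (h) (t)) (w (t))) (q (t) (w (t)) (q (t) (h) (t))) (h))


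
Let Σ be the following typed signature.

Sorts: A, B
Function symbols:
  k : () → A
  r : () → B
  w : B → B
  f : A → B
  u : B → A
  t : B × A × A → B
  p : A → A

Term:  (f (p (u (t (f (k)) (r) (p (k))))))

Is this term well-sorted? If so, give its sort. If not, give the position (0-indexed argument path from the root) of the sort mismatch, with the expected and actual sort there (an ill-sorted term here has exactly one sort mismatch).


          (k) : A
        (f (k)) : B
        (r) : B
          (k) : A
        (p (k)) : A
      (t (f (k)) (r) (p (k))) : ✗ arg 1 at [0, 0, 0, 1] has sort B, expected A

ill-sorted at position [0, 0, 0, 1]: expected A, got B


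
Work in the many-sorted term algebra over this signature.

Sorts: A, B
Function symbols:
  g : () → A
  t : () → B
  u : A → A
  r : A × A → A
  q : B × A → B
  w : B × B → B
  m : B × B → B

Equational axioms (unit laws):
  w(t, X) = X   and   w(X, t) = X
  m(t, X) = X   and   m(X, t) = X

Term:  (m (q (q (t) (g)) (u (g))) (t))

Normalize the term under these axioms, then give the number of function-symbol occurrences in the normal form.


1. (m (q (q (t) (g)) (u (g))) (t))  →  (q (q (t) (g)) (u (g)))
normal form: (q (q (t) (g)) (u (g)))

size = 6


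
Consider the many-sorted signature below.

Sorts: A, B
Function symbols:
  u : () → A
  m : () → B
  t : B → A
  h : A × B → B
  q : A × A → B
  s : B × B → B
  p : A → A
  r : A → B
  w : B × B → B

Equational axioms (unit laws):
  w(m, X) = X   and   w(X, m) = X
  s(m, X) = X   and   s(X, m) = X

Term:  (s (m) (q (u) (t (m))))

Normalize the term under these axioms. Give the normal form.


normal form = (q (u) (t (m)))

1. (s (m) (q (u) (t (m))))  →  (q (u) (t (m)))


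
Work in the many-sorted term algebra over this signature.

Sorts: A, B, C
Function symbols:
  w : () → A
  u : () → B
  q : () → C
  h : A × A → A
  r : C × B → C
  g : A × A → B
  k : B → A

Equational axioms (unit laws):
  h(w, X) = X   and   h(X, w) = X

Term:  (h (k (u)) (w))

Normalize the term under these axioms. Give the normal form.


1. (h (k (u)) (w))  →  (k (u))

normal form = (k (u))


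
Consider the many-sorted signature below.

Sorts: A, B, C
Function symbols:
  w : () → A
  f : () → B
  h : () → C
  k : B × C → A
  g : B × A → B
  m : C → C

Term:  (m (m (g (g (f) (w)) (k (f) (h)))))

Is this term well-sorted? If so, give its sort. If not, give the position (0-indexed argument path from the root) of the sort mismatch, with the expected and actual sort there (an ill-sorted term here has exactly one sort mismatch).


ill-sorted at position [0, 0]: expected C, got B

        (f) : B
        (w) : A
      (g (f) (w)) : B
        (f) : B
        (h) : C
      (k (f) (h)) : A
    (g (g (f) (w)) (k (f) (h))) : B
  (m (g (g (f) (w)) (k (f) (h)))) : ✗ arg 0 at [0, 0] has sort B, expected C


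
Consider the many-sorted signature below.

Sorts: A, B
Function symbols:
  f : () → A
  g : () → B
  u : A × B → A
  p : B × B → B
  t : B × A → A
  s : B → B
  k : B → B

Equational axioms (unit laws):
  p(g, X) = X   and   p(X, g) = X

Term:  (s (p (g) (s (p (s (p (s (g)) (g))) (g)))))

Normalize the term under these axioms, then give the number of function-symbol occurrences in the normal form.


size = 5

1. (s (p (g) (s (p (s (p (s (g)) (g))) (g)))))  →  (s (s (p (s (p (s (g)) (g))) (g))))
2. (s (s (p (s (p (s (g)) (g))) (g))))  →  (s (s (s (p (s (g)) (g)))))
3. (s (s (s (p (s (g)) (g)))))  →  (s (s (s (s (g)))))
normal form: (s (s (s (s (g)))))


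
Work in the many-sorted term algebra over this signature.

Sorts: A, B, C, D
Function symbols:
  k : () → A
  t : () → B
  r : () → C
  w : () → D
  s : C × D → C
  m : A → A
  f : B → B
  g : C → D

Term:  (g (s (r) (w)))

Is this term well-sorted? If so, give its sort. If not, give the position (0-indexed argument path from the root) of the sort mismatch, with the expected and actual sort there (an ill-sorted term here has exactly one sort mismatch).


    (r) : C
    (w) : D
  (s (r) (w)) : C
(g (s (r) (w))) : D

well-sorted; sort = D


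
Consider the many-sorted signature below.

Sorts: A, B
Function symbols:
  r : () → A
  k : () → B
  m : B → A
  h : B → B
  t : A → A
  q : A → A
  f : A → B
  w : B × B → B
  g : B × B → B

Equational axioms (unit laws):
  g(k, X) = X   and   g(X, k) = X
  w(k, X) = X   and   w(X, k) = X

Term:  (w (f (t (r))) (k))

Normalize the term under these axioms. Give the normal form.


1. (w (f (t (r))) (k))  →  (f (t (r)))

normal form = (f (t (r)))


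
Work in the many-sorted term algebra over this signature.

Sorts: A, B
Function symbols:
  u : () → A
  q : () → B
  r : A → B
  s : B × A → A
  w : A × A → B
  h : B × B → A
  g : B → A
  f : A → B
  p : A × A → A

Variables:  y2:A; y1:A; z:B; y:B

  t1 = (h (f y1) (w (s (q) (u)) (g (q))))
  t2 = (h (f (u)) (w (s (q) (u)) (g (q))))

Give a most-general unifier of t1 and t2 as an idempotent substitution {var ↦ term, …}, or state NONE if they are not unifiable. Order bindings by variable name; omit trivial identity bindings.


{y1 ↦ (u)}


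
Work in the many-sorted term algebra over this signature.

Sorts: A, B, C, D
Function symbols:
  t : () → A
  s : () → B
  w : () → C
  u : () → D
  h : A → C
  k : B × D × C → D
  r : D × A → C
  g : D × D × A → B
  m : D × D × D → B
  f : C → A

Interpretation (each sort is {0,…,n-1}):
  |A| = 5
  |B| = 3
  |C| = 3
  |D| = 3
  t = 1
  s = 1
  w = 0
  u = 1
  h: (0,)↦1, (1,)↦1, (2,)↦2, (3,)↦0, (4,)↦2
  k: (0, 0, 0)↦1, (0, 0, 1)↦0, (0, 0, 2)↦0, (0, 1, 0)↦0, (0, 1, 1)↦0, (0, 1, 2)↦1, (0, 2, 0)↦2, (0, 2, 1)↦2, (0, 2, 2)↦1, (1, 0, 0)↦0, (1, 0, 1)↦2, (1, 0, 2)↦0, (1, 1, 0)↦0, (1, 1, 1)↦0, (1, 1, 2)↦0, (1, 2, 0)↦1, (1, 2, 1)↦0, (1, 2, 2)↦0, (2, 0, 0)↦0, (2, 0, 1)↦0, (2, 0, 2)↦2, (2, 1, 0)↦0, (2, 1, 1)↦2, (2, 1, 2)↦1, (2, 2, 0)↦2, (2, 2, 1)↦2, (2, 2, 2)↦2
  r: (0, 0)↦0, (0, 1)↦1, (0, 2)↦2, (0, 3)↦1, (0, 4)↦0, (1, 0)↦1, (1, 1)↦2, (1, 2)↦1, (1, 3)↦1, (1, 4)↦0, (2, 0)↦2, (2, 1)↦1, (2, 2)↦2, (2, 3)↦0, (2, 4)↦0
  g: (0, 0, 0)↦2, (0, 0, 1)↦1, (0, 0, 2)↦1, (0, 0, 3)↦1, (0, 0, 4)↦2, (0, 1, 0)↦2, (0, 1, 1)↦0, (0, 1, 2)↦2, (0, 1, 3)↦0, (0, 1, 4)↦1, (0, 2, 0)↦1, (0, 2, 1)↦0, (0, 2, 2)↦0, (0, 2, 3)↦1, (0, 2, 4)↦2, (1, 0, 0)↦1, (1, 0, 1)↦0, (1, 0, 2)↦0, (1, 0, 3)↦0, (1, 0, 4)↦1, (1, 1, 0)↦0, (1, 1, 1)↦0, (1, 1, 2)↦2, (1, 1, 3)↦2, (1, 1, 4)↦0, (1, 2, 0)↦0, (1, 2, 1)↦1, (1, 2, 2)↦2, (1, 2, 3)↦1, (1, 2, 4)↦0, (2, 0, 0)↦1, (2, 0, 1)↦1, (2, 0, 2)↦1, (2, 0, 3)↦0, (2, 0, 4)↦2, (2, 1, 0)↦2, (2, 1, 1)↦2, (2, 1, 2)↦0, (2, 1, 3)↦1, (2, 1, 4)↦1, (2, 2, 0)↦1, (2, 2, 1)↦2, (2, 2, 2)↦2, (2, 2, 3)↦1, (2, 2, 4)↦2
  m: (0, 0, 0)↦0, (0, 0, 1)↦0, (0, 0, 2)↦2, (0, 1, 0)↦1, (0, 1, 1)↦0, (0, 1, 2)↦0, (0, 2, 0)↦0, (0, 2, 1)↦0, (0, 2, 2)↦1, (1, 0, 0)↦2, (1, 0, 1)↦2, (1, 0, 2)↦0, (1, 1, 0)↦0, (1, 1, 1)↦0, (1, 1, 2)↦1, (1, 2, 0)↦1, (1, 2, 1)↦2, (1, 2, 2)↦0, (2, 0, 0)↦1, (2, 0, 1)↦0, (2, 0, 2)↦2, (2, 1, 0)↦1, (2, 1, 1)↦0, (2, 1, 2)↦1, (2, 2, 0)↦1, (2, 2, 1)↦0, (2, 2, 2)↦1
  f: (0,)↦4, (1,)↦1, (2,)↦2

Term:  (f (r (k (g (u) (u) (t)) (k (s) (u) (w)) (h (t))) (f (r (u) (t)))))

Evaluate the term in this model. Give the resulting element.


value = 2

  u = 1
  u = 1
  t = 1
  (g (u) (u) (t)) = g(1, 1, 1) = 0
  s = 1
  u = 1
  w = 0
  (k (s) (u) (w)) = k(1, 1, 0) = 0
  t = 1
  (h (t)) = h(1,) = 1
  (k (g (u) (u) (t)) (k (s) (u) (w)) (h (t))) = k(0, 0, 1) = 0
  u = 1
  t = 1
  (r (u) (t)) = r(1, 1) = 2
  (f (r (u) (t))) = f(2,) = 2
  (r (k (g (u) (u) (t)) (k (s) (u) (w)) (h (t))) (f (r (u) (t)))) = r(0, 2) = 2
  (f (r (k (g (u) (u) (t)) (k (s) (u) (w)) (h (t))) (f (r (u) (t))))) = f(2,) = 2


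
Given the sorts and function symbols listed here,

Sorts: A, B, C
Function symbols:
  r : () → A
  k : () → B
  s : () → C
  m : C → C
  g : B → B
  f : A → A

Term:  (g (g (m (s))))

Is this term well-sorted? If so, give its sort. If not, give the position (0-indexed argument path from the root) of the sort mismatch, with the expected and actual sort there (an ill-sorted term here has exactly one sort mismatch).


ill-sorted at position [0, 0]: expected B, got C

      (s) : C
    (m (s)) : C
  (g (m (s))) : ✗ arg 0 at [0, 0] has sort C, expected B


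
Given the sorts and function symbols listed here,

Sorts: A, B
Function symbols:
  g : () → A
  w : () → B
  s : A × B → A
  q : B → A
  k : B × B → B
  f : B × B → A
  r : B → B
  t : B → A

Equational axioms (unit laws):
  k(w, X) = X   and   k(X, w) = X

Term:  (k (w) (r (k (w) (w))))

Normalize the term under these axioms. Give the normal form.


normal form = (r (w))

1. (k (w) (r (k (w) (w))))  →  (r (k (w) (w)))
2. (r (k (w) (w)))  →  (r (w))


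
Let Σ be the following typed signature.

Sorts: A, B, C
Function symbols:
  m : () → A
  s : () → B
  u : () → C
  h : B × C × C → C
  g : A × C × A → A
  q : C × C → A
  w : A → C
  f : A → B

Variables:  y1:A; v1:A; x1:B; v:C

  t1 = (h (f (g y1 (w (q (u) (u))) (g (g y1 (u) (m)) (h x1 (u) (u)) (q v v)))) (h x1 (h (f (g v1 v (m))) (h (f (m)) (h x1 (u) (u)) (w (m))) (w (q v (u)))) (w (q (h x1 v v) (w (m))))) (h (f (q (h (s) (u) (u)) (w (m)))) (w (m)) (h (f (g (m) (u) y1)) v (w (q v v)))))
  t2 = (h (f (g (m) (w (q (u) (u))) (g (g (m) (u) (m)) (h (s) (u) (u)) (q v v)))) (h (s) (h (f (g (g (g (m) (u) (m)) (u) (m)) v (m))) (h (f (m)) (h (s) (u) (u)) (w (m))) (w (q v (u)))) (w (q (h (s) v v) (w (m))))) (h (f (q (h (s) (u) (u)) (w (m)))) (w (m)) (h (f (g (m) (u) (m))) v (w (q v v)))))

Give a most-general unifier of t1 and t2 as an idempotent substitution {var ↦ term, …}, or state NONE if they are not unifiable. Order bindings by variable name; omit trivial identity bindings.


{v1 ↦ (g (g (m) (u) (m)) (u) (m)), x1 ↦ (s), y1 ↦ (m)}


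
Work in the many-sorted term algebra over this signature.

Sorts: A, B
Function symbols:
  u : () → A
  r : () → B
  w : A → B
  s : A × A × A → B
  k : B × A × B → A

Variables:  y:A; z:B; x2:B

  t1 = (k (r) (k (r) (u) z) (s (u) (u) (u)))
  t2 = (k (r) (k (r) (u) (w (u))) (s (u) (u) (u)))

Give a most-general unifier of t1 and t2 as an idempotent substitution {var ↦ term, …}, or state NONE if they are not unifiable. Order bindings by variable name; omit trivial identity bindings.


{z ↦ (w (u))}


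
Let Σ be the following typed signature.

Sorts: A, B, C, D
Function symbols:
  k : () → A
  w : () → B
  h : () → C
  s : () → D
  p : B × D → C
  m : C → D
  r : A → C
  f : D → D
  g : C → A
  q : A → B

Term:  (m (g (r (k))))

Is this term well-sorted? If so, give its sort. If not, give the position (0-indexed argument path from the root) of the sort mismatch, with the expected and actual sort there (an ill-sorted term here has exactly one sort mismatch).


ill-sorted at position [0]: expected C, got A

      (k) : A
    (r (k)) : C
  (g (r (k))) : A
(m (g (r (k)))) : ✗ arg 0 at [0] has sort A, expected C


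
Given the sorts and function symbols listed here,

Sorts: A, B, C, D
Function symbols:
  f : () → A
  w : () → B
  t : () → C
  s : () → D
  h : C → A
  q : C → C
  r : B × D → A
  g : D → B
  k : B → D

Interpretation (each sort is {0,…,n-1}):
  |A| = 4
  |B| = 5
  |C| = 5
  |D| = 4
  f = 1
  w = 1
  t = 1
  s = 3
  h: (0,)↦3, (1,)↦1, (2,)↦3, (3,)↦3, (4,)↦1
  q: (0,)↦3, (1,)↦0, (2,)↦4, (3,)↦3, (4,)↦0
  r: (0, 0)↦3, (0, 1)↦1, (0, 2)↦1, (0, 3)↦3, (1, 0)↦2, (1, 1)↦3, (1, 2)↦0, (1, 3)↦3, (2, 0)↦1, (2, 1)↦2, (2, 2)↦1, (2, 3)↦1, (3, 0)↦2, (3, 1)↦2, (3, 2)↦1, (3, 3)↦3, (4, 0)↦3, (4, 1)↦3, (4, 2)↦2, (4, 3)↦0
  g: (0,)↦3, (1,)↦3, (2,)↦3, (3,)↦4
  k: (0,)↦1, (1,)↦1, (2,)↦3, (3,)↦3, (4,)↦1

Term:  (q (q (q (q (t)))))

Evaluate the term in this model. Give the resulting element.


value = 3

  t = 1
  (q (t)) = q(1,) = 0
  (q (q (t))) = q(0,) = 3
  (q (q (q (t)))) = q(3,) = 3
  (q (q (q (q (t))))) = q(3,) = 3


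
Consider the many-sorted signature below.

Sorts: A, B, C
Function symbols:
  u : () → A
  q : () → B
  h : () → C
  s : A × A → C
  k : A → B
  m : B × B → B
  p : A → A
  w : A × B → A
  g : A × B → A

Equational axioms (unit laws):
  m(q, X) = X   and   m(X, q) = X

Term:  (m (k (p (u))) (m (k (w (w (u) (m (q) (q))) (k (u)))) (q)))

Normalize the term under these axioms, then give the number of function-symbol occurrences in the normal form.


1. (m (k (p (u))) (m (k (w (w (u) (m (q) (q))) (k (u)))) (q)))  →  (m (k (p (u))) (k (w (w (u) (m (q) (q))) (k (u)))))
2. (m (k (p (u))) (k (w (w (u) (m (q) (q))) (k (u)))))  →  (m (k (p (u))) (k (w (w (u) (q)) (k (u)))))
normal form: (m (k (p (u))) (k (w (w (u) (q)) (k (u)))))

size = 11


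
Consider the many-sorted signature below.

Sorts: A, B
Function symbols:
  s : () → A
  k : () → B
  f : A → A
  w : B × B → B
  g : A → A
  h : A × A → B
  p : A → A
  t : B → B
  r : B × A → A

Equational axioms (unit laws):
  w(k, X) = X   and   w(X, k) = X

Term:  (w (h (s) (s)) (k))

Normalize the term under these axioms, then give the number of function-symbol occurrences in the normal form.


size = 3

1. (w (h (s) (s)) (k))  →  (h (s) (s))
normal form: (h (s) (s))


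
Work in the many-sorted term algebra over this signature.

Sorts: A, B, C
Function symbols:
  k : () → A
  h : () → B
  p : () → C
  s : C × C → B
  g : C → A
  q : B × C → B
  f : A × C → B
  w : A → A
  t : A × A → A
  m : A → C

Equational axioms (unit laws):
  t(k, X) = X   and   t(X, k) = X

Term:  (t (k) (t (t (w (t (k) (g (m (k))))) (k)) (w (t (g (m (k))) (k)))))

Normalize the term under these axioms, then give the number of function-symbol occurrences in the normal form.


1. (t (k) (t (t (w (t (k) (g (m (k))))) (k)) (w (t (g (m (k))) (k)))))  →  (t (t (w (t (k) (g (m (k))))) (k)) (w (t (g (m (k))) (k))))
2. (t (t (w (t (k) (g (m (k))))) (k)) (w (t (g (m (k))) (k))))  →  (t (w (t (k) (g (m (k))))) (w (t (g (m (k))) (k))))
3. (t (w (t (k) (g (m (k))))) (w (t (g (m (k))) (k))))  →  (t (w (g (m (k)))) (w (t (g (m (k))) (k))))
4. (t (w (g (m (k)))) (w (t (g (m (k))) (k))))  →  (t (w (g (m (k)))) (w (g (m (k)))))
normal form: (t (w (g (m (k)))) (w (g (m (k)))))

size = 9


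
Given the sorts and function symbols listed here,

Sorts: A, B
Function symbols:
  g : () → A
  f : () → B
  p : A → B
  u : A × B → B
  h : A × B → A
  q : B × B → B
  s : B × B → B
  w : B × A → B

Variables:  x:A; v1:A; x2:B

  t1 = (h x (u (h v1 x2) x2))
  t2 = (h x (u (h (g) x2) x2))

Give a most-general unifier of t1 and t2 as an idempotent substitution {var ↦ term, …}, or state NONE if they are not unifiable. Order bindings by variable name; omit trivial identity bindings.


{v1 ↦ (g)}


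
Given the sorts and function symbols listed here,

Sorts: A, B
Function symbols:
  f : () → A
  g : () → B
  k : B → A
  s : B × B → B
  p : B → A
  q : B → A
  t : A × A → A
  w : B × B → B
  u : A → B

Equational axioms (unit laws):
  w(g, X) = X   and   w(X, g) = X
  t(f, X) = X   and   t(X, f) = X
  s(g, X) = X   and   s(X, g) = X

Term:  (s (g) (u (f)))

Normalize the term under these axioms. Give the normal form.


normal form = (u (f))

1. (s (g) (u (f)))  →  (u (f))


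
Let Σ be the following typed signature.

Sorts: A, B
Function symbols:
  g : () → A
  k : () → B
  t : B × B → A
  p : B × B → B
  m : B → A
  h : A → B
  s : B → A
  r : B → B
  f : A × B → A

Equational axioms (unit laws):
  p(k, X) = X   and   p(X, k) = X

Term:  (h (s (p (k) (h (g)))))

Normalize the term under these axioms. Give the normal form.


1. (h (s (p (k) (h (g)))))  →  (h (s (h (g))))

normal form = (h (s (h (g))))


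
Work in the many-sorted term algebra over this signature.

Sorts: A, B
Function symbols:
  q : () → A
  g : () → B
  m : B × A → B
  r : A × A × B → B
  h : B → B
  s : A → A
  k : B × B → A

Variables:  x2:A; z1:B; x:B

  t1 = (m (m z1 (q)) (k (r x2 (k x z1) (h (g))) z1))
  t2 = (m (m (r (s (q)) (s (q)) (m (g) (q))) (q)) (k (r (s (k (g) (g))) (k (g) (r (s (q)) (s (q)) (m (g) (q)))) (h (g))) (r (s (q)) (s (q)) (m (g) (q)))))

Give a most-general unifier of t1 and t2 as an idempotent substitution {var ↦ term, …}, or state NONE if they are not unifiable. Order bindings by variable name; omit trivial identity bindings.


{x ↦ (g), x2 ↦ (s (k (g) (g))), z1 ↦ (r (s (q)) (s (q)) (m (g) (q)))}


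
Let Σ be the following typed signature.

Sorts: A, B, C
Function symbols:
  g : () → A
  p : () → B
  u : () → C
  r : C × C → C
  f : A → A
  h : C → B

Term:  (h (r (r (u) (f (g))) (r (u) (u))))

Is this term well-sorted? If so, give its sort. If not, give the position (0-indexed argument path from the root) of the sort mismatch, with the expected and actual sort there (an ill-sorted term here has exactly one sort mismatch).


      (u) : C
        (g) : A
      (f (g)) : A
    (r (u) (f (g))) : ✗ arg 1 at [0, 0, 1] has sort A, expected C
      (u) : C
      (u) : C
    (r (u) (u)) : C

ill-sorted at position [0, 0, 1]: expected C, got A


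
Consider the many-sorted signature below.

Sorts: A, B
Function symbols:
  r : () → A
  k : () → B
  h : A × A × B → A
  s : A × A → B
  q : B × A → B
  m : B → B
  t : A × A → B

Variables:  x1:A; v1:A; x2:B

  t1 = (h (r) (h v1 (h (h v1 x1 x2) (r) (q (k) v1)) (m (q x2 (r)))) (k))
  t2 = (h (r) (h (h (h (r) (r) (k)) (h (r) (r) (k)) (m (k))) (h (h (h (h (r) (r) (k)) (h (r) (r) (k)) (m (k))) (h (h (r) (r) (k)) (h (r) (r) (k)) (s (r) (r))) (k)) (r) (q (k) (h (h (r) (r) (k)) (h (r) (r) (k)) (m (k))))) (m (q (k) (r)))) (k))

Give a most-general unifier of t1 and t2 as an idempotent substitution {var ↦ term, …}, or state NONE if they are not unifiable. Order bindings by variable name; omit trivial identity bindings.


{v1 ↦ (h (h (r) (r) (k)) (h (r) (r) (k)) (m (k))), x1 ↦ (h (h (r) (r) (k)) (h (r) (r) (k)) (s (r) (r))), x2 ↦ (k)}


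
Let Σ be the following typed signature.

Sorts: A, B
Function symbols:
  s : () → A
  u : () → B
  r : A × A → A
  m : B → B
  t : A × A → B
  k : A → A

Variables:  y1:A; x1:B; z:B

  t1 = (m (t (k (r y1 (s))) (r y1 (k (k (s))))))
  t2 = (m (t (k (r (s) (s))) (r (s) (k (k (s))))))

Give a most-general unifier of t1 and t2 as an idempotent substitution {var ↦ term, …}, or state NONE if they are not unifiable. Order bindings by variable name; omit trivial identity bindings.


{y1 ↦ (s)}


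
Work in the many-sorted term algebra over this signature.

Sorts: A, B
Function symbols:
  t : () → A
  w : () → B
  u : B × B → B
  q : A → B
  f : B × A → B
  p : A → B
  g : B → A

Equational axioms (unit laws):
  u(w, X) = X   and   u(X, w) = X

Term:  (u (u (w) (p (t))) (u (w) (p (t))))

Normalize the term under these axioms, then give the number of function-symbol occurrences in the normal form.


1. (u (u (w) (p (t))) (u (w) (p (t))))  →  (u (p (t)) (u (w) (p (t))))
2. (u (p (t)) (u (w) (p (t))))  →  (u (p (t)) (p (t)))
normal form: (u (p (t)) (p (t)))

size = 5


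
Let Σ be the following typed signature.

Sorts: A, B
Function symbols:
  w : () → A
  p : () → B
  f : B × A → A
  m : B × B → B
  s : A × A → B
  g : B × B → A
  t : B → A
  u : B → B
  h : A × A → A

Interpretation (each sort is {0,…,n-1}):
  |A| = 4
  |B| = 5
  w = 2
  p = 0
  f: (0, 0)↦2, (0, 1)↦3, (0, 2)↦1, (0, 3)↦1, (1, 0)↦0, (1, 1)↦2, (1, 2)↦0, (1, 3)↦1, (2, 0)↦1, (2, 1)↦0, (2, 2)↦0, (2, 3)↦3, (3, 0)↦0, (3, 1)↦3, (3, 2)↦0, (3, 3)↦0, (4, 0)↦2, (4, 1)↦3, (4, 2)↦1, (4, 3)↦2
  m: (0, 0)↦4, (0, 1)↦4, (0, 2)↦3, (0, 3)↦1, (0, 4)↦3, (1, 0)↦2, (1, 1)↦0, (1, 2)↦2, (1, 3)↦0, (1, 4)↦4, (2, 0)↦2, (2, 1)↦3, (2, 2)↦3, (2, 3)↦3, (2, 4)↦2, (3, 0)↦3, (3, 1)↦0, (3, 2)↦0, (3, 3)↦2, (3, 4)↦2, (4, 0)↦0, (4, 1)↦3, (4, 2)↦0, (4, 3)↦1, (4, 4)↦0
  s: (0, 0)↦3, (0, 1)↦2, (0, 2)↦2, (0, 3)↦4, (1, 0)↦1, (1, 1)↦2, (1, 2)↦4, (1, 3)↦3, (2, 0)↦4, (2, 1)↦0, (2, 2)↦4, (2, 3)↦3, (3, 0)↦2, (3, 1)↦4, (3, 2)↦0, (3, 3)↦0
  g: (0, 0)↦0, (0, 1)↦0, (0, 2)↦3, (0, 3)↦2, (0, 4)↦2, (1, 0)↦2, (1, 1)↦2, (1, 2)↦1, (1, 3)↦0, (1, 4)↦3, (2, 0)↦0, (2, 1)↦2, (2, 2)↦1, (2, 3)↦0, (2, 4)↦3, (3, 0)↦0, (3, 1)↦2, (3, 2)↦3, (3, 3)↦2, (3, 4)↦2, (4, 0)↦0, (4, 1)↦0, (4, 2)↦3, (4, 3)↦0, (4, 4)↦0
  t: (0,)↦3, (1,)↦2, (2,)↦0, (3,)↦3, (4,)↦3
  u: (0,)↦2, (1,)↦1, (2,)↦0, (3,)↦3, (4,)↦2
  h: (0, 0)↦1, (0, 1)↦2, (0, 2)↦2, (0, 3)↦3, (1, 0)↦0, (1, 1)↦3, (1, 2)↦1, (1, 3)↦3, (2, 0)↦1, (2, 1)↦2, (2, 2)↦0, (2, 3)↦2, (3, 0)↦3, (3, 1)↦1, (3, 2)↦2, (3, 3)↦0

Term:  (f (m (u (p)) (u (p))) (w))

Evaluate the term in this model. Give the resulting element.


  p = 0
  (u (p)) = u(0,) = 2
  p = 0
  (u (p)) = u(0,) = 2
  (m (u (p)) (u (p))) = m(2, 2) = 3
  w = 2
  (f (m (u (p)) (u (p))) (w)) = f(3, 2) = 0

value = 0


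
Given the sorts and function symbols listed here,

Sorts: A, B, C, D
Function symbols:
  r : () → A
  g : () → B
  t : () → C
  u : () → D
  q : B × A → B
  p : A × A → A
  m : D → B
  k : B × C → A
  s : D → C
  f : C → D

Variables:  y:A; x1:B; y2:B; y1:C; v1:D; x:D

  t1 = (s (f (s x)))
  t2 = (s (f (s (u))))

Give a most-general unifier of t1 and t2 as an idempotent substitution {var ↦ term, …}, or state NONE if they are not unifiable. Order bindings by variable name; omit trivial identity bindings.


{x ↦ (u)}


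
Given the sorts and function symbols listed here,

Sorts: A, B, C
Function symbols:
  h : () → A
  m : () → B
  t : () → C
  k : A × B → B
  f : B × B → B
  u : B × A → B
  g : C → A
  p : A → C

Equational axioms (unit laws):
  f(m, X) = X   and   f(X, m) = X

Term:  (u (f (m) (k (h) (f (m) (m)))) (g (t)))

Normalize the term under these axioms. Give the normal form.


normal form = (u (k (h) (m)) (g (t)))

1. (u (f (m) (k (h) (f (m) (m)))) (g (t)))  →  (u (k (h) (f (m) (m))) (g (t)))
2. (u (k (h) (f (m) (m))) (g (t)))  →  (u (k (h) (m)) (g (t)))


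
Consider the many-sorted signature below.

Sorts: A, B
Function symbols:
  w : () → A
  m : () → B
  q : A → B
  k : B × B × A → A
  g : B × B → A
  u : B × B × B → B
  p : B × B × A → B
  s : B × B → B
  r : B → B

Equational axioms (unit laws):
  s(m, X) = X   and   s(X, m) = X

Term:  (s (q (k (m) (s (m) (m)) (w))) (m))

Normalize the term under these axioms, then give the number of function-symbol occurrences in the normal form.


1. (s (q (k (m) (s (m) (m)) (w))) (m))  →  (q (k (m) (s (m) (m)) (w)))
2. (q (k (m) (s (m) (m)) (w)))  →  (q (k (m) (m) (w)))
normal form: (q (k (m) (m) (w)))

size = 5


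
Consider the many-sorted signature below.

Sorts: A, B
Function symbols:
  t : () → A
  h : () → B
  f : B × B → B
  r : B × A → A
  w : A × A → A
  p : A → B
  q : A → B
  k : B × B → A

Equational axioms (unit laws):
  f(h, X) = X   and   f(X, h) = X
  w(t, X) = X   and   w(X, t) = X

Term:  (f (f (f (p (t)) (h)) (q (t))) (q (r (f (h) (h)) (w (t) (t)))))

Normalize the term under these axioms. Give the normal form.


1. (f (f (f (p (t)) (h)) (q (t))) (q (r (f (h) (h)) (w (t) (t)))))  →  (f (f (p (t)) (q (t))) (q (r (f (h) (h)) (w (t) (t)))))
2. (f (f (p (t)) (q (t))) (q (r (f (h) (h)) (w (t) (t)))))  →  (f (f (p (t)) (q (t))) (q (r (h) (w (t) (t)))))
3. (f (f (p (t)) (q (t))) (q (r (h) (w (t) (t)))))  →  (f (f (p (t)) (q (t))) (q (r (h) (t))))

normal form = (f (f (p (t)) (q (t))) (q (r (h) (t))))
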